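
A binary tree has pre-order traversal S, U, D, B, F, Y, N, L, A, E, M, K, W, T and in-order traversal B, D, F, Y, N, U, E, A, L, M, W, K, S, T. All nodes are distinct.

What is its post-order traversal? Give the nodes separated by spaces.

The first element of pre-order is the root; it splits in-order into left and right subtrees.
Root S: left subtree has 12 nodes {B, D, F, Y, N, U, E, A, L, M, W, K}, right has 1 {T}.
  Root U: left subtree has 5 nodes {B, D, F, Y, N}, right has 6 {E, A, L, M, W, K}.
    Root D: left subtree has 1 node {B}, right has 3 {F, Y, N}.
      Root F: left subtree has 0 nodes { }, right has 2 {Y, N}.
        Root Y: left subtree has 0 nodes { }, right has 1 {N}.
    Root L: left subtree has 2 nodes {E, A}, right has 3 {M, W, K}.
      Root A: left subtree has 1 node {E}, right has 0 { }.
      Root M: left subtree has 0 nodes { }, right has 2 {W, K}.
        Root K: left subtree has 1 node {W}, right has 0 { }.

B N Y F D E A W K M L U T S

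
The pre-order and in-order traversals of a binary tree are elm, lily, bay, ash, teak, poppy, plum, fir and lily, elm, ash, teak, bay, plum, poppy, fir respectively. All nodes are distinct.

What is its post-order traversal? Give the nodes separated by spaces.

lily teak ash plum fir poppy bay elm

The first element of pre-order is the root; it splits in-order into left and right subtrees.
Root elm: left subtree has 1 node {lily}, right has 6 {ash, teak, bay, plum, poppy, fir}.
  Root bay: left subtree has 2 nodes {ash, teak}, right has 3 {plum, poppy, fir}.
    Root ash: left subtree has 0 nodes { }, right has 1 {teak}.
    Root poppy: left subtree has 1 node {plum}, right has 1 {fir}.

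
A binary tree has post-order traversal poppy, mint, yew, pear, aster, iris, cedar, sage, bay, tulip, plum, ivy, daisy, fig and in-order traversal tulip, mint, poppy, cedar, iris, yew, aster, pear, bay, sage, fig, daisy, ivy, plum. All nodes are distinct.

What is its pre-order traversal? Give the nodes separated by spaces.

The last element of post-order is the root; it splits in-order into left and right subtrees.
Root fig: left subtree has 10 nodes {tulip, mint, poppy, cedar, iris, yew, aster, pear, bay, sage}, right has 3 {daisy, ivy, plum}.
  Root tulip: left subtree has 0 nodes { }, right has 9 {mint, poppy, cedar, iris, yew, aster, pear, bay, sage}.
    Root bay: left subtree has 7 nodes {mint, poppy, cedar, iris, yew, aster, pear}, right has 1 {sage}.
      Root cedar: left subtree has 2 nodes {mint, poppy}, right has 4 {iris, yew, aster, pear}.
        Root mint: left subtree has 0 nodes { }, right has 1 {poppy}.
        Root iris: left subtree has 0 nodes { }, right has 3 {yew, aster, pear}.
          Root aster: left subtree has 1 node {yew}, right has 1 {pear}.
  Root daisy: left subtree has 0 nodes { }, right has 2 {ivy, plum}.
    Root ivy: left subtree has 0 nodes { }, right has 1 {plum}.

fig tulip bay cedar mint poppy iris aster yew pear sage daisy ivy plum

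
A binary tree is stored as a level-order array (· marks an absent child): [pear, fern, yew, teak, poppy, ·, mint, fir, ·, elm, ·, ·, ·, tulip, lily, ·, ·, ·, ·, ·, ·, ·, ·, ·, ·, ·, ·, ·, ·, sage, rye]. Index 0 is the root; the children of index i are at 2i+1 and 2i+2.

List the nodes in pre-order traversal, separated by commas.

pear, fern, teak, fir, poppy, elm, yew, mint, tulip, lily, sage, rye

Pre-order visits the node, then its left subtree, then its right subtree.
Visit pear.
At pear: go left to fern.
  Visit fern.
  At fern: go left to teak.
    Visit teak.
    At teak: go left to fir.
      fir is a leaf — visit fir.
    At teak: no right child.
  At fern: go right to poppy.
    Visit poppy.
    At poppy: go left to elm.
      elm is a leaf — visit elm.
    At poppy: no right child.
At pear: go right to yew.
  Visit yew.
  At yew: no left child.
  At yew: go right to mint.
    Visit mint.
    At mint: go left to tulip.
      tulip is a leaf — visit tulip.
    At mint: go right to lily.
      Visit lily.
      At lily: go left to sage.
        sage is a leaf — visit sage.
      At lily: go right to rye.
        rye is a leaf — visit rye.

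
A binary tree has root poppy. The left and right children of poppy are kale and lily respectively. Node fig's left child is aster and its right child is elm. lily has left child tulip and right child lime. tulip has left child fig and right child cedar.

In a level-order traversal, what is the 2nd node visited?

kale

Level-order visits nodes level by level from the root, left to right within each level.
Level 0: poppy
Level 1: kale, lily
Level 2: tulip, lime
Level 3: fig, cedar
Level 4: aster, elm
Full level-order sequence: poppy, kale, lily, tulip, lime, fig, cedar, aster, elm.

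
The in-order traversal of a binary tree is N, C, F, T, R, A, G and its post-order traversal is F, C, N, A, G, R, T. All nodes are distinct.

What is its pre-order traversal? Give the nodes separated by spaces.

The last element of post-order is the root; it splits in-order into left and right subtrees.
Root T: left subtree has 3 nodes {N, C, F}, right has 3 {R, A, G}.
  Root N: left subtree has 0 nodes { }, right has 2 {C, F}.
    Root C: left subtree has 0 nodes { }, right has 1 {F}.
  Root R: left subtree has 0 nodes { }, right has 2 {A, G}.
    Root G: left subtree has 1 node {A}, right has 0 { }.

T N C F R G A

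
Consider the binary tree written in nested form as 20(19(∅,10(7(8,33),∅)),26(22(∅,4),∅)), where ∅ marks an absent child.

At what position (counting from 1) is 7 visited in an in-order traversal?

3

In-order visits the left subtree, then the node, then the right subtree.
At 20: go left to 19.
  At 19: no left child.
  Visit 19.
  At 19: go right to 10.
    At 10: go left to 7.
      At 7: go left to 8.
        8 is a leaf — visit 8.
      Visit 7.
      At 7: go right to 33.
        33 is a leaf — visit 33.
    Visit 10.
    At 10: no right child.
Visit 20.
At 20: go right to 26.
  At 26: go left to 22.
    At 22: no left child.
    Visit 22.
    At 22: go right to 4.
      4 is a leaf — visit 4.
  Visit 26.
  At 26: no right child.
Full in-order sequence: 19, 8, 7, 33, 10, 20, 22, 4, 26.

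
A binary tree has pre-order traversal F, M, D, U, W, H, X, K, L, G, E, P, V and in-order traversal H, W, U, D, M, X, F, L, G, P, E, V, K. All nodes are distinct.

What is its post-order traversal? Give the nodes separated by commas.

The first element of pre-order is the root; it splits in-order into left and right subtrees.
Root F: left subtree has 6 nodes {H, W, U, D, M, X}, right has 6 {L, G, P, E, V, K}.
  Root M: left subtree has 4 nodes {H, W, U, D}, right has 1 {X}.
    Root D: left subtree has 3 nodes {H, W, U}, right has 0 { }.
      Root U: left subtree has 2 nodes {H, W}, right has 0 { }.
        Root W: left subtree has 1 node {H}, right has 0 { }.
  Root K: left subtree has 5 nodes {L, G, P, E, V}, right has 0 { }.
    Root L: left subtree has 0 nodes { }, right has 4 {G, P, E, V}.
      Root G: left subtree has 0 nodes { }, right has 3 {P, E, V}.
        Root E: left subtree has 1 node {P}, right has 1 {V}.

H, W, U, D, X, M, P, V, E, G, L, K, F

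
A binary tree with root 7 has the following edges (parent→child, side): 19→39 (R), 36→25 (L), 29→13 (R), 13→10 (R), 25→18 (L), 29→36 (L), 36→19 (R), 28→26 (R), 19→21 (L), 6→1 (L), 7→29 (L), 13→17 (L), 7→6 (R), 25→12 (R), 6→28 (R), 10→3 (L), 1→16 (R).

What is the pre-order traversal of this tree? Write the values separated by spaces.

7 29 36 25 18 12 19 21 39 13 17 10 3 6 1 16 28 26

Pre-order visits the node, then its left subtree, then its right subtree.
Visit 7.
At 7: go left to 29.
  Visit 29.
  At 29: go left to 36.
    Visit 36.
    At 36: go left to 25.
      Visit 25.
      At 25: go left to 18.
        18 is a leaf — visit 18.
      At 25: go right to 12.
        12 is a leaf — visit 12.
    At 36: go right to 19.
      Visit 19.
      At 19: go left to 21.
        21 is a leaf — visit 21.
      At 19: go right to 39.
        39 is a leaf — visit 39.
  At 29: go right to 13.
    Visit 13.
    At 13: go left to 17.
      17 is a leaf — visit 17.
    At 13: go right to 10.
      Visit 10.
      At 10: go left to 3.
        3 is a leaf — visit 3.
      At 10: no right child.
At 7: go right to 6.
  Visit 6.
  At 6: go left to 1.
    Visit 1.
    At 1: no left child.
    At 1: go right to 16.
      16 is a leaf — visit 16.
  At 6: go right to 28.
    Visit 28.
    At 28: no left child.
    At 28: go right to 26.
      26 is a leaf — visit 26.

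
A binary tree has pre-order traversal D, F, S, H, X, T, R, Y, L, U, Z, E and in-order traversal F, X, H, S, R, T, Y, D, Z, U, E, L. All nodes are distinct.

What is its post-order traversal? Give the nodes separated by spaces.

The first element of pre-order is the root; it splits in-order into left and right subtrees.
Root D: left subtree has 7 nodes {F, X, H, S, R, T, Y}, right has 4 {Z, U, E, L}.
  Root F: left subtree has 0 nodes { }, right has 6 {X, H, S, R, T, Y}.
    Root S: left subtree has 2 nodes {X, H}, right has 3 {R, T, Y}.
      Root H: left subtree has 1 node {X}, right has 0 { }.
      Root T: left subtree has 1 node {R}, right has 1 {Y}.
  Root L: left subtree has 3 nodes {Z, U, E}, right has 0 { }.
    Root U: left subtree has 1 node {Z}, right has 1 {E}.

X H R Y T S F Z E U L D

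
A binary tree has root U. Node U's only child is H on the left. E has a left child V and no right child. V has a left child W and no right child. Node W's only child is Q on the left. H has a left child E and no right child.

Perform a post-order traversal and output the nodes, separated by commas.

Post-order visits the left subtree, then the right subtree, then the node.
At U: go left to H.
  At H: go left to E.
    At E: go left to V.
      At V: go left to W.
        At W: go left to Q.
          Q is a leaf — visit Q.
        At W: no right child.
        Visit W.
      At V: no right child.
      Visit V.
    At E: no right child.
    Visit E.
  At H: no right child.
  Visit H.
At U: no right child.
Visit U.

Q, W, V, E, H, U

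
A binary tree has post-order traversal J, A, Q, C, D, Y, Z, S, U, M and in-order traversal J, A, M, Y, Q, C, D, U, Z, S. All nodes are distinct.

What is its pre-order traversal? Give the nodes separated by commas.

The last element of post-order is the root; it splits in-order into left and right subtrees.
Root M: left subtree has 2 nodes {J, A}, right has 7 {Y, Q, C, D, U, Z, S}.
  Root A: left subtree has 1 node {J}, right has 0 { }.
  Root U: left subtree has 4 nodes {Y, Q, C, D}, right has 2 {Z, S}.
    Root Y: left subtree has 0 nodes { }, right has 3 {Q, C, D}.
      Root D: left subtree has 2 nodes {Q, C}, right has 0 { }.
        Root C: left subtree has 1 node {Q}, right has 0 { }.
    Root S: left subtree has 1 node {Z}, right has 0 { }.

M, A, J, U, Y, D, C, Q, S, Z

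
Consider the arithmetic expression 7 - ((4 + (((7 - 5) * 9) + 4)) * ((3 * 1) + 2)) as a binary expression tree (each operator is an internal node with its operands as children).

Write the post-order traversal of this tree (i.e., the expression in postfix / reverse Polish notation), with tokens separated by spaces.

7 4 7 5 - 9 * 4 + + 3 1 * 2 + * -

Post-order on an expression tree gives postfix notation: for each operator, emit left operand, right operand, then the operator.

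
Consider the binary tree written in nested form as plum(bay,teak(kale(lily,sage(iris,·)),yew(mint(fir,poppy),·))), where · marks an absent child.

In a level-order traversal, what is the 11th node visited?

poppy

Level-order visits nodes level by level from the root, left to right within each level.
Level 0: plum
Level 1: bay, teak
Level 2: kale, yew
Level 3: lily, sage, mint
Level 4: iris, fir, poppy
Full level-order sequence: plum, bay, teak, kale, yew, lily, sage, mint, iris, fir, poppy.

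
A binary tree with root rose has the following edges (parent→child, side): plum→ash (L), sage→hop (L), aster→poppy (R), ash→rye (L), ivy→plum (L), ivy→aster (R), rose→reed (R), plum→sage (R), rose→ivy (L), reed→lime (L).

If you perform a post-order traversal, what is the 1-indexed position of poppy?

Post-order visits the left subtree, then the right subtree, then the node.
At rose: go left to ivy.
  At ivy: go left to plum.
    At plum: go left to ash.
      At ash: go left to rye.
        rye is a leaf — visit rye.
      At ash: no right child.
      Visit ash.
    At plum: go right to sage.
      At sage: go left to hop.
        hop is a leaf — visit hop.
      At sage: no right child.
      Visit sage.
    Visit plum.
  At ivy: go right to aster.
    At aster: no left child.
    At aster: go right to poppy.
      poppy is a leaf — visit poppy.
    Visit aster.
  Visit ivy.
At rose: go right to reed.
  At reed: go left to lime.
    lime is a leaf — visit lime.
  At reed: no right child.
  Visit reed.
Visit rose.
Full post-order sequence: rye, ash, hop, sage, plum, poppy, aster, ivy, lime, reed, rose.

6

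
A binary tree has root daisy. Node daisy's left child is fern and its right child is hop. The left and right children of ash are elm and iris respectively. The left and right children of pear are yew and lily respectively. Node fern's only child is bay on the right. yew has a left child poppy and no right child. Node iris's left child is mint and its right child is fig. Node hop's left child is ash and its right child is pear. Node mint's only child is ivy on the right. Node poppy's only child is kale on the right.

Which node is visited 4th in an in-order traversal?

In-order visits the left subtree, then the node, then the right subtree.
At daisy: go left to fern.
  At fern: no left child.
  Visit fern.
  At fern: go right to bay.
    bay is a leaf — visit bay.
Visit daisy.
At daisy: go right to hop.
  At hop: go left to ash.
    At ash: go left to elm.
      elm is a leaf — visit elm.
    Visit ash.
    At ash: go right to iris.
      At iris: go left to mint.
        At mint: no left child.
        Visit mint.
        At mint: go right to ivy.
          ivy is a leaf — visit ivy.
      Visit iris.
      At iris: go right to fig.
        fig is a leaf — visit fig.
  Visit hop.
  At hop: go right to pear.
    At pear: go left to yew.
      At yew: go left to poppy.
        At poppy: no left child.
        Visit poppy.
        At poppy: go right to kale.
          kale is a leaf — visit kale.
      Visit yew.
      At yew: no right child.
    Visit pear.
    At pear: go right to lily.
      lily is a leaf — visit lily.
Full in-order sequence: fern, bay, daisy, elm, ash, mint, ivy, iris, fig, hop, poppy, kale, yew, pear, lily.

elm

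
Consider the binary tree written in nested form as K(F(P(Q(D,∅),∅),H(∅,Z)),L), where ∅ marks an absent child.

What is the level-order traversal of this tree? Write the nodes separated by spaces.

Level-order visits nodes level by level from the root, left to right within each level.
Level 0: K
Level 1: F, L
Level 2: P, H
Level 3: Q, Z
Level 4: D

K F L P H Q Z D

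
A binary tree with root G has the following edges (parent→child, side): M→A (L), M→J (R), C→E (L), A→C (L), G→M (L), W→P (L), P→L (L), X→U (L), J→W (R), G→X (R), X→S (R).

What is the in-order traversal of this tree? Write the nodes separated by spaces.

E C A M J L P W G U X S

In-order visits the left subtree, then the node, then the right subtree.
At G: go left to M.
  At M: go left to A.
    At A: go left to C.
      At C: go left to E.
        E is a leaf — visit E.
      Visit C.
      At C: no right child.
    Visit A.
    At A: no right child.
  Visit M.
  At M: go right to J.
    At J: no left child.
    Visit J.
    At J: go right to W.
      At W: go left to P.
        At P: go left to L.
          L is a leaf — visit L.
        Visit P.
        At P: no right child.
      Visit W.
      At W: no right child.
Visit G.
At G: go right to X.
  At X: go left to U.
    U is a leaf — visit U.
  Visit X.
  At X: go right to S.
    S is a leaf — visit S.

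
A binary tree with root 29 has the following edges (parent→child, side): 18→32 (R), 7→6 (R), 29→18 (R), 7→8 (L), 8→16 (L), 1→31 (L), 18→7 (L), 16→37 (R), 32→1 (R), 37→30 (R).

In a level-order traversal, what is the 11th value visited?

Level-order visits nodes level by level from the root, left to right within each level.
Level 0: 29
Level 1: 18
Level 2: 7, 32
Level 3: 8, 6, 1
Level 4: 16, 31
Level 5: 37
Level 6: 30
Full level-order sequence: 29, 18, 7, 32, 8, 6, 1, 16, 31, 37, 30.

30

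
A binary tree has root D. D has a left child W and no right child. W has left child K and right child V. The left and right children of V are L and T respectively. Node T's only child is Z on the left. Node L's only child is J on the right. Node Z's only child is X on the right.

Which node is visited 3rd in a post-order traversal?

Post-order visits the left subtree, then the right subtree, then the node.
At D: go left to W.
  At W: go left to K.
    K is a leaf — visit K.
  At W: go right to V.
    At V: go left to L.
      At L: no left child.
      At L: go right to J.
        J is a leaf — visit J.
      Visit L.
    At V: go right to T.
      At T: go left to Z.
        At Z: no left child.
        At Z: go right to X.
          X is a leaf — visit X.
        Visit Z.
      At T: no right child.
      Visit T.
    Visit V.
  Visit W.
At D: no right child.
Visit D.
Full post-order sequence: K, J, L, X, Z, T, V, W, D.

L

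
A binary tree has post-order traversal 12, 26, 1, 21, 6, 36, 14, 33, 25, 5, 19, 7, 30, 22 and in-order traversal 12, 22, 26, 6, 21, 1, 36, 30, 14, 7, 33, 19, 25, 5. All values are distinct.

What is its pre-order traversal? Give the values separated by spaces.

The last element of post-order is the root; it splits in-order into left and right subtrees.
Root 22: left subtree has 1 node {12}, right has 12 {26, 6, 21, 1, 36, 30, 14, 7, 33, 19, 25, 5}.
  Root 30: left subtree has 5 nodes {26, 6, 21, 1, 36}, right has 6 {14, 7, 33, 19, 25, 5}.
    Root 36: left subtree has 4 nodes {26, 6, 21, 1}, right has 0 { }.
      Root 6: left subtree has 1 node {26}, right has 2 {21, 1}.
        Root 21: left subtree has 0 nodes { }, right has 1 {1}.
    Root 7: left subtree has 1 node {14}, right has 4 {33, 19, 25, 5}.
      Root 19: left subtree has 1 node {33}, right has 2 {25, 5}.
        Root 5: left subtree has 1 node {25}, right has 0 { }.

22 12 30 36 6 26 21 1 7 14 19 33 5 25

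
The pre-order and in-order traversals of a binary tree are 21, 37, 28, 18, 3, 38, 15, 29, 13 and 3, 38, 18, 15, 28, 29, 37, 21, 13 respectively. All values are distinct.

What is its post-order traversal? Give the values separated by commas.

The first element of pre-order is the root; it splits in-order into left and right subtrees.
Root 21: left subtree has 7 nodes {3, 38, 18, 15, 28, 29, 37}, right has 1 {13}.
  Root 37: left subtree has 6 nodes {3, 38, 18, 15, 28, 29}, right has 0 { }.
    Root 28: left subtree has 4 nodes {3, 38, 18, 15}, right has 1 {29}.
      Root 18: left subtree has 2 nodes {3, 38}, right has 1 {15}.
        Root 3: left subtree has 0 nodes { }, right has 1 {38}.

38, 3, 15, 18, 29, 28, 37, 13, 21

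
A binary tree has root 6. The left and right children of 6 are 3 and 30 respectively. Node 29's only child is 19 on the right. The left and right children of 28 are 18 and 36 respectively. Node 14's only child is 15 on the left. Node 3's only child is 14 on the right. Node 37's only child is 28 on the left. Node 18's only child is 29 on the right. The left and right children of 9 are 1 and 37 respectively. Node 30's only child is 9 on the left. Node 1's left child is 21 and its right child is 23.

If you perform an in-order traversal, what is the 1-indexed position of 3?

1

In-order visits the left subtree, then the node, then the right subtree.
At 6: go left to 3.
  At 3: no left child.
  Visit 3.
  At 3: go right to 14.
    At 14: go left to 15.
      15 is a leaf — visit 15.
    Visit 14.
    At 14: no right child.
Visit 6.
At 6: go right to 30.
  At 30: go left to 9.
    At 9: go left to 1.
      At 1: go left to 21.
        21 is a leaf — visit 21.
      Visit 1.
      At 1: go right to 23.
        23 is a leaf — visit 23.
    Visit 9.
    At 9: go right to 37.
      At 37: go left to 28.
        At 28: go left to 18.
          At 18: no left child.
          Visit 18.
          At 18: go right to 29.
            At 29: no left child.
            Visit 29.
            At 29: go right to 19.
              19 is a leaf — visit 19.
        Visit 28.
        At 28: go right to 36.
          36 is a leaf — visit 36.
      Visit 37.
      At 37: no right child.
  Visit 30.
  At 30: no right child.
Full in-order sequence: 3, 15, 14, 6, 21, 1, 23, 9, 18, 29, 19, 28, 36, 37, 30.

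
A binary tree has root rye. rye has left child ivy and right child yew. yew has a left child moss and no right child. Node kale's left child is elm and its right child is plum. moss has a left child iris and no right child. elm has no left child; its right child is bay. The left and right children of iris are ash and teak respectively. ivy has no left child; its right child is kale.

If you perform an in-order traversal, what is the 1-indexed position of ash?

7

In-order visits the left subtree, then the node, then the right subtree.
At rye: go left to ivy.
  At ivy: no left child.
  Visit ivy.
  At ivy: go right to kale.
    At kale: go left to elm.
      At elm: no left child.
      Visit elm.
      At elm: go right to bay.
        bay is a leaf — visit bay.
    Visit kale.
    At kale: go right to plum.
      plum is a leaf — visit plum.
Visit rye.
At rye: go right to yew.
  At yew: go left to moss.
    At moss: go left to iris.
      At iris: go left to ash.
        ash is a leaf — visit ash.
      Visit iris.
      At iris: go right to teak.
        teak is a leaf — visit teak.
    Visit moss.
    At moss: no right child.
  Visit yew.
  At yew: no right child.
Full in-order sequence: ivy, elm, bay, kale, plum, rye, ash, iris, teak, moss, yew.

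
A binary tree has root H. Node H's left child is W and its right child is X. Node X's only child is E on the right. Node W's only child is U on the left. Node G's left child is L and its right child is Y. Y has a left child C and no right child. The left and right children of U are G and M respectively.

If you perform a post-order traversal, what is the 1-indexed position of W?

Post-order visits the left subtree, then the right subtree, then the node.
At H: go left to W.
  At W: go left to U.
    At U: go left to G.
      At G: go left to L.
        L is a leaf — visit L.
      At G: go right to Y.
        At Y: go left to C.
          C is a leaf — visit C.
        At Y: no right child.
        Visit Y.
      Visit G.
    At U: go right to M.
      M is a leaf — visit M.
    Visit U.
  At W: no right child.
  Visit W.
At H: go right to X.
  At X: no left child.
  At X: go right to E.
    E is a leaf — visit E.
  Visit X.
Visit H.
Full post-order sequence: L, C, Y, G, M, U, W, E, X, H.

7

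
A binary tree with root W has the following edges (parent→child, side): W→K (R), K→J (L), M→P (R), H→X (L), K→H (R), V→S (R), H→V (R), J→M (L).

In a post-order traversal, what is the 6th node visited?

Post-order visits the left subtree, then the right subtree, then the node.
At W: no left child.
At W: go right to K.
  At K: go left to J.
    At J: go left to M.
      At M: no left child.
      At M: go right to P.
        P is a leaf — visit P.
      Visit M.
    At J: no right child.
    Visit J.
  At K: go right to H.
    At H: go left to X.
      X is a leaf — visit X.
    At H: go right to V.
      At V: no left child.
      At V: go right to S.
        S is a leaf — visit S.
      Visit V.
    Visit H.
  Visit K.
Visit W.
Full post-order sequence: P, M, J, X, S, V, H, K, W.

V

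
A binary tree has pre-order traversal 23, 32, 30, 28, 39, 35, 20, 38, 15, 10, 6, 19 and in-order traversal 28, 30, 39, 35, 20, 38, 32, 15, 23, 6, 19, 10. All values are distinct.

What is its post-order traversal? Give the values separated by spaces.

28 38 20 35 39 30 15 32 19 6 10 23

The first element of pre-order is the root; it splits in-order into left and right subtrees.
Root 23: left subtree has 8 nodes {28, 30, 39, 35, 20, 38, 32, 15}, right has 3 {6, 19, 10}.
  Root 32: left subtree has 6 nodes {28, 30, 39, 35, 20, 38}, right has 1 {15}.
    Root 30: left subtree has 1 node {28}, right has 4 {39, 35, 20, 38}.
      Root 39: left subtree has 0 nodes { }, right has 3 {35, 20, 38}.
        Root 35: left subtree has 0 nodes { }, right has 2 {20, 38}.
          Root 20: left subtree has 0 nodes { }, right has 1 {38}.
  Root 10: left subtree has 2 nodes {6, 19}, right has 0 { }.
    Root 6: left subtree has 0 nodes { }, right has 1 {19}.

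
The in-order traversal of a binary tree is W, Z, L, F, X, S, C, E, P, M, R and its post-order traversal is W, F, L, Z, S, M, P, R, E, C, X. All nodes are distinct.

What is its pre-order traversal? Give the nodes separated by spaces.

The last element of post-order is the root; it splits in-order into left and right subtrees.
Root X: left subtree has 4 nodes {W, Z, L, F}, right has 6 {S, C, E, P, M, R}.
  Root Z: left subtree has 1 node {W}, right has 2 {L, F}.
    Root L: left subtree has 0 nodes { }, right has 1 {F}.
  Root C: left subtree has 1 node {S}, right has 4 {E, P, M, R}.
    Root E: left subtree has 0 nodes { }, right has 3 {P, M, R}.
      Root R: left subtree has 2 nodes {P, M}, right has 0 { }.
        Root P: left subtree has 0 nodes { }, right has 1 {M}.

X Z W L F C S E R P M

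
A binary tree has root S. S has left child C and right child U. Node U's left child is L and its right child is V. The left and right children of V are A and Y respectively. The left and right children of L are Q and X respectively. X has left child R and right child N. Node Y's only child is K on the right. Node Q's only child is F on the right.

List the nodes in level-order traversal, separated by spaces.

Level-order visits nodes level by level from the root, left to right within each level.
Level 0: S
Level 1: C, U
Level 2: L, V
Level 3: Q, X, A, Y
Level 4: F, R, N, K

S C U L V Q X A Y F R N K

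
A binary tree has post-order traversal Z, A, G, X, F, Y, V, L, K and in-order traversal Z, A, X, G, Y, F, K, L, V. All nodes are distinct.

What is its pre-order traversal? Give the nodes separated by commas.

K, Y, X, A, Z, G, F, L, V

The last element of post-order is the root; it splits in-order into left and right subtrees.
Root K: left subtree has 6 nodes {Z, A, X, G, Y, F}, right has 2 {L, V}.
  Root Y: left subtree has 4 nodes {Z, A, X, G}, right has 1 {F}.
    Root X: left subtree has 2 nodes {Z, A}, right has 1 {G}.
      Root A: left subtree has 1 node {Z}, right has 0 { }.
  Root L: left subtree has 0 nodes { }, right has 1 {V}.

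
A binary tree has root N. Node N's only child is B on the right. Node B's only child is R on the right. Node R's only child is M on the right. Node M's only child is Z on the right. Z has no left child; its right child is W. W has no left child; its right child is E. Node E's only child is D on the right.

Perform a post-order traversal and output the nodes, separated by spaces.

D E W Z M R B N

Post-order visits the left subtree, then the right subtree, then the node.
At N: no left child.
At N: go right to B.
  At B: no left child.
  At B: go right to R.
    At R: no left child.
    At R: go right to M.
      At M: no left child.
      At M: go right to Z.
        At Z: no left child.
        At Z: go right to W.
          At W: no left child.
          At W: go right to E.
            At E: no left child.
            At E: go right to D.
              D is a leaf — visit D.
            Visit E.
          Visit W.
        Visit Z.
      Visit M.
    Visit R.
  Visit B.
Visit N.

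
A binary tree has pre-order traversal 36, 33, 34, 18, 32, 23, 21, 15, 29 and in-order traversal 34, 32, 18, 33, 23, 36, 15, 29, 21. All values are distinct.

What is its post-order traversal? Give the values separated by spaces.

The first element of pre-order is the root; it splits in-order into left and right subtrees.
Root 36: left subtree has 5 nodes {34, 32, 18, 33, 23}, right has 3 {15, 29, 21}.
  Root 33: left subtree has 3 nodes {34, 32, 18}, right has 1 {23}.
    Root 34: left subtree has 0 nodes { }, right has 2 {32, 18}.
      Root 18: left subtree has 1 node {32}, right has 0 { }.
  Root 21: left subtree has 2 nodes {15, 29}, right has 0 { }.
    Root 15: left subtree has 0 nodes { }, right has 1 {29}.

32 18 34 23 33 29 15 21 36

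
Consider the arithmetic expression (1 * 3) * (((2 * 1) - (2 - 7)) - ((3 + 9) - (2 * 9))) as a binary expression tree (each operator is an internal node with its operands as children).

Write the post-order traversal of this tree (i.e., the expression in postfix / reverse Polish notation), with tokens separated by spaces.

1 3 * 2 1 * 2 7 - - 3 9 + 2 9 * - - *

Post-order on an expression tree gives postfix notation: for each operator, emit left operand, right operand, then the operator.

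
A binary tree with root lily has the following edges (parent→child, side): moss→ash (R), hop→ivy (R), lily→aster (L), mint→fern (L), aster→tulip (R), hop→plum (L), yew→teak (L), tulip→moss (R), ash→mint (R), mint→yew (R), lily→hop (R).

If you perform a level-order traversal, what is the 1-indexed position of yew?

11

Level-order visits nodes level by level from the root, left to right within each level.
Level 0: lily
Level 1: aster, hop
Level 2: tulip, plum, ivy
Level 3: moss
Level 4: ash
Level 5: mint
Level 6: fern, yew
Level 7: teak
Full level-order sequence: lily, aster, hop, tulip, plum, ivy, moss, ash, mint, fern, yew, teak.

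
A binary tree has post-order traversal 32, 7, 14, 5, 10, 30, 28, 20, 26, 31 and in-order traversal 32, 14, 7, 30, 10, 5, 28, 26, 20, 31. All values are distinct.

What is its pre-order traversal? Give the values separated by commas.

31, 26, 28, 30, 14, 32, 7, 10, 5, 20

The last element of post-order is the root; it splits in-order into left and right subtrees.
Root 31: left subtree has 9 nodes {32, 14, 7, 30, 10, 5, 28, 26, 20}, right has 0 { }.
  Root 26: left subtree has 7 nodes {32, 14, 7, 30, 10, 5, 28}, right has 1 {20}.
    Root 28: left subtree has 6 nodes {32, 14, 7, 30, 10, 5}, right has 0 { }.
      Root 30: left subtree has 3 nodes {32, 14, 7}, right has 2 {10, 5}.
        Root 14: left subtree has 1 node {32}, right has 1 {7}.
        Root 10: left subtree has 0 nodes { }, right has 1 {5}.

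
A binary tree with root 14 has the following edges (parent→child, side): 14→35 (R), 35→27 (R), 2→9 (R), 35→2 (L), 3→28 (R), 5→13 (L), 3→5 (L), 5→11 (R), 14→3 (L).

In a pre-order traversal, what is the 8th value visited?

Pre-order visits the node, then its left subtree, then its right subtree.
Visit 14.
At 14: go left to 3.
  Visit 3.
  At 3: go left to 5.
    Visit 5.
    At 5: go left to 13.
      13 is a leaf — visit 13.
    At 5: go right to 11.
      11 is a leaf — visit 11.
  At 3: go right to 28.
    28 is a leaf — visit 28.
At 14: go right to 35.
  Visit 35.
  At 35: go left to 2.
    Visit 2.
    At 2: no left child.
    At 2: go right to 9.
      9 is a leaf — visit 9.
  At 35: go right to 27.
    27 is a leaf — visit 27.
Full pre-order sequence: 14, 3, 5, 13, 11, 28, 35, 2, 9, 27.

2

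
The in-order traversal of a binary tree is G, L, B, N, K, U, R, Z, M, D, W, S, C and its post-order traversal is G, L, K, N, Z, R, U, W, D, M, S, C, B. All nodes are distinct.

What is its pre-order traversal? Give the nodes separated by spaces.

The last element of post-order is the root; it splits in-order into left and right subtrees.
Root B: left subtree has 2 nodes {G, L}, right has 10 {N, K, U, R, Z, M, D, W, S, C}.
  Root L: left subtree has 1 node {G}, right has 0 { }.
  Root C: left subtree has 9 nodes {N, K, U, R, Z, M, D, W, S}, right has 0 { }.
    Root S: left subtree has 8 nodes {N, K, U, R, Z, M, D, W}, right has 0 { }.
      Root M: left subtree has 5 nodes {N, K, U, R, Z}, right has 2 {D, W}.
        Root U: left subtree has 2 nodes {N, K}, right has 2 {R, Z}.
          Root N: left subtree has 0 nodes { }, right has 1 {K}.
          Root R: left subtree has 0 nodes { }, right has 1 {Z}.
        Root D: left subtree has 0 nodes { }, right has 1 {W}.

B L G C S M U N K R Z D W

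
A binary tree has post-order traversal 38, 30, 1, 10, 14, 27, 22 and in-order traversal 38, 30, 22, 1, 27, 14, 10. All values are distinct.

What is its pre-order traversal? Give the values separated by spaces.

The last element of post-order is the root; it splits in-order into left and right subtrees.
Root 22: left subtree has 2 nodes {38, 30}, right has 4 {1, 27, 14, 10}.
  Root 30: left subtree has 1 node {38}, right has 0 { }.
  Root 27: left subtree has 1 node {1}, right has 2 {14, 10}.
    Root 14: left subtree has 0 nodes { }, right has 1 {10}.

22 30 38 27 1 14 10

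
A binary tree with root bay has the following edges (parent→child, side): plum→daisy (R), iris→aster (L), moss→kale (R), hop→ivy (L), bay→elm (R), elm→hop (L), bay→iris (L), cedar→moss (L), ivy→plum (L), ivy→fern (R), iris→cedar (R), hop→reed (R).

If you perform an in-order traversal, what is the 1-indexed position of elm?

In-order visits the left subtree, then the node, then the right subtree.
At bay: go left to iris.
  At iris: go left to aster.
    aster is a leaf — visit aster.
  Visit iris.
  At iris: go right to cedar.
    At cedar: go left to moss.
      At moss: no left child.
      Visit moss.
      At moss: go right to kale.
        kale is a leaf — visit kale.
    Visit cedar.
    At cedar: no right child.
Visit bay.
At bay: go right to elm.
  At elm: go left to hop.
    At hop: go left to ivy.
      At ivy: go left to plum.
        At plum: no left child.
        Visit plum.
        At plum: go right to daisy.
          daisy is a leaf — visit daisy.
      Visit ivy.
      At ivy: go right to fern.
        fern is a leaf — visit fern.
    Visit hop.
    At hop: go right to reed.
      reed is a leaf — visit reed.
  Visit elm.
  At elm: no right child.
Full in-order sequence: aster, iris, moss, kale, cedar, bay, plum, daisy, ivy, fern, hop, reed, elm.

13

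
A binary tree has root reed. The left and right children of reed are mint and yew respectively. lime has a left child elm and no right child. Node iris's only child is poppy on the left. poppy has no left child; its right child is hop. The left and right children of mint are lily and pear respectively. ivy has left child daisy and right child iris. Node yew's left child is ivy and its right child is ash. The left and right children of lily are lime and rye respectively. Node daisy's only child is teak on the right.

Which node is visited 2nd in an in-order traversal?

In-order visits the left subtree, then the node, then the right subtree.
At reed: go left to mint.
  At mint: go left to lily.
    At lily: go left to lime.
      At lime: go left to elm.
        elm is a leaf — visit elm.
      Visit lime.
      At lime: no right child.
    Visit lily.
    At lily: go right to rye.
      rye is a leaf — visit rye.
  Visit mint.
  At mint: go right to pear.
    pear is a leaf — visit pear.
Visit reed.
At reed: go right to yew.
  At yew: go left to ivy.
    At ivy: go left to daisy.
      At daisy: no left child.
      Visit daisy.
      At daisy: go right to teak.
        teak is a leaf — visit teak.
    Visit ivy.
    At ivy: go right to iris.
      At iris: go left to poppy.
        At poppy: no left child.
        Visit poppy.
        At poppy: go right to hop.
          hop is a leaf — visit hop.
      Visit iris.
      At iris: no right child.
  Visit yew.
  At yew: go right to ash.
    ash is a leaf — visit ash.
Full in-order sequence: elm, lime, lily, rye, mint, pear, reed, daisy, teak, ivy, poppy, hop, iris, yew, ash.

lime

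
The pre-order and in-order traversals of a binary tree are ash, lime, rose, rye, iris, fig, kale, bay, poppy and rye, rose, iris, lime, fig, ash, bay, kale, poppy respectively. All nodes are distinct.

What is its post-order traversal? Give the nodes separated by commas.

rye, iris, rose, fig, lime, bay, poppy, kale, ash

The first element of pre-order is the root; it splits in-order into left and right subtrees.
Root ash: left subtree has 5 nodes {rye, rose, iris, lime, fig}, right has 3 {bay, kale, poppy}.
  Root lime: left subtree has 3 nodes {rye, rose, iris}, right has 1 {fig}.
    Root rose: left subtree has 1 node {rye}, right has 1 {iris}.
  Root kale: left subtree has 1 node {bay}, right has 1 {poppy}.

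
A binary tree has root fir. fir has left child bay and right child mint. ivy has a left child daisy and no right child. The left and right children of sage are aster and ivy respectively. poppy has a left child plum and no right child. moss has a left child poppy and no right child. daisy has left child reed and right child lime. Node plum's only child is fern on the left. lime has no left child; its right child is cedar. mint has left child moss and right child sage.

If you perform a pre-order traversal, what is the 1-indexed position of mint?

3

Pre-order visits the node, then its left subtree, then its right subtree.
Visit fir.
At fir: go left to bay.
  bay is a leaf — visit bay.
At fir: go right to mint.
  Visit mint.
  At mint: go left to moss.
    Visit moss.
    At moss: go left to poppy.
      Visit poppy.
      At poppy: go left to plum.
        Visit plum.
        At plum: go left to fern.
          fern is a leaf — visit fern.
        At plum: no right child.
      At poppy: no right child.
    At moss: no right child.
  At mint: go right to sage.
    Visit sage.
    At sage: go left to aster.
      aster is a leaf — visit aster.
    At sage: go right to ivy.
      Visit ivy.
      At ivy: go left to daisy.
        Visit daisy.
        At daisy: go left to reed.
          reed is a leaf — visit reed.
        At daisy: go right to lime.
          Visit lime.
          At lime: no left child.
          At lime: go right to cedar.
            cedar is a leaf — visit cedar.
      At ivy: no right child.
Full pre-order sequence: fir, bay, mint, moss, poppy, plum, fern, sage, aster, ivy, daisy, reed, lime, cedar.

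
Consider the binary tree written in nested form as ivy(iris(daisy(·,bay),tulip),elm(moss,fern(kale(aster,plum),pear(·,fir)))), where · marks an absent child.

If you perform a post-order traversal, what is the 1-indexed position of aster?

Post-order visits the left subtree, then the right subtree, then the node.
At ivy: go left to iris.
  At iris: go left to daisy.
    At daisy: no left child.
    At daisy: go right to bay.
      bay is a leaf — visit bay.
    Visit daisy.
  At iris: go right to tulip.
    tulip is a leaf — visit tulip.
  Visit iris.
At ivy: go right to elm.
  At elm: go left to moss.
    moss is a leaf — visit moss.
  At elm: go right to fern.
    At fern: go left to kale.
      At kale: go left to aster.
        aster is a leaf — visit aster.
      At kale: go right to plum.
        plum is a leaf — visit plum.
      Visit kale.
    At fern: go right to pear.
      At pear: no left child.
      At pear: go right to fir.
        fir is a leaf — visit fir.
      Visit pear.
    Visit fern.
  Visit elm.
Visit ivy.
Full post-order sequence: bay, daisy, tulip, iris, moss, aster, plum, kale, fir, pear, fern, elm, ivy.

6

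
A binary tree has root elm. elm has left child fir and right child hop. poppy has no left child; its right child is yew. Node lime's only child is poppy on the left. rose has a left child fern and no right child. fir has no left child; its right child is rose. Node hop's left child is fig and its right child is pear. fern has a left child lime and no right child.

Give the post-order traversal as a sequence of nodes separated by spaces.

Post-order visits the left subtree, then the right subtree, then the node.
At elm: go left to fir.
  At fir: no left child.
  At fir: go right to rose.
    At rose: go left to fern.
      At fern: go left to lime.
        At lime: go left to poppy.
          At poppy: no left child.
          At poppy: go right to yew.
            yew is a leaf — visit yew.
          Visit poppy.
        At lime: no right child.
        Visit lime.
      At fern: no right child.
      Visit fern.
    At rose: no right child.
    Visit rose.
  Visit fir.
At elm: go right to hop.
  At hop: go left to fig.
    fig is a leaf — visit fig.
  At hop: go right to pear.
    pear is a leaf — visit pear.
  Visit hop.
Visit elm.

yew poppy lime fern rose fir fig pear hop elm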